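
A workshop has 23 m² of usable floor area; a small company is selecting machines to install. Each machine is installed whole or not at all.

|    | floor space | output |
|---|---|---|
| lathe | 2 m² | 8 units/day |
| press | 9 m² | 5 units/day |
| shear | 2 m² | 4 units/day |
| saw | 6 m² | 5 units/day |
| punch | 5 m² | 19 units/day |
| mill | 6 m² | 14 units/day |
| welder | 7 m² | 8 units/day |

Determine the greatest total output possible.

Allowing fractional choices, the relaxed optimum would be about 53.8, but machines are indivisible.
lathe + shear + saw + punch + mill: floor space 2 + 2 + 6 + 5 + 6 = 21 ≤ 23, output 8 + 4 + 5 + 19 + 14 = 50.
lathe + punch + mill + welder: floor space 2 + 5 + 6 + 7 = 20 ≤ 23, output 8 + 19 + 14 + 8 = 49.
lathe + shear + punch + mill + welder: floor space 2 + 2 + 5 + 6 + 7 = 22 ≤ 23, output 8 + 4 + 19 + 14 + 8 = 53.
Best is lathe, shear, punch, mill, and welder with total output 53.

53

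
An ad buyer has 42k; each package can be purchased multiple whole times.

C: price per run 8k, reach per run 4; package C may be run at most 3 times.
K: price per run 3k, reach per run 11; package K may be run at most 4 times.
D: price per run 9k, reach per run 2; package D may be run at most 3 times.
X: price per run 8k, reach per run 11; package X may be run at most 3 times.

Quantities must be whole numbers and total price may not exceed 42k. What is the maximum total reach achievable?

K has the best ratio (11/3); taking only K gives at most 4×11 = 44 (stopped by the supply cap of 4).
Mixing does better — 4×K and 3×X: price 36 ≤ 42, reach 4·11 + 3·11 = 77.

77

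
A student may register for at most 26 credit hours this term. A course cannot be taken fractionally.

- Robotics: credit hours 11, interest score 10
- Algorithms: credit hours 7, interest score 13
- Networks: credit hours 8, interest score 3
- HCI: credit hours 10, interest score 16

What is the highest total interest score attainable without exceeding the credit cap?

Allowing fractional choices, the relaxed optimum would be about 37.2, but courses are indivisible.
Algorithms + Networks + HCI: credit hours 7 + 8 + 10 = 25 ≤ 26, interest score 13 + 3 + 16 = 32.
Algorithms + HCI: credit hours 7 + 10 = 17 ≤ 26, interest score 13 + 16 = 29.
Best is Algorithms, Networks, and HCI with total interest score 32.

32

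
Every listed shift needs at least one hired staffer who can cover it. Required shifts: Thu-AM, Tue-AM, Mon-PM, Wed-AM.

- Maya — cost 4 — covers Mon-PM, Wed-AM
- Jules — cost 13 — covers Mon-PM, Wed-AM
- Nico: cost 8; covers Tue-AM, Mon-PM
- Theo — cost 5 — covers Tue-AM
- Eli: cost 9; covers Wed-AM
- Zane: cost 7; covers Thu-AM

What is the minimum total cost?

16

Choose Maya, Theo, and Zane: together they cover Thu-AM, Tue-AM, Mon-PM, Wed-AM — every shift.
Total cost: 4 + 5 + 7 = 16.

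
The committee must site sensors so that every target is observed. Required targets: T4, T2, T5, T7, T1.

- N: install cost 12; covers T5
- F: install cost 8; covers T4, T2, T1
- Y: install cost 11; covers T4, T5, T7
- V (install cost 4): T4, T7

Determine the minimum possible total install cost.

19

This is an integer covering problem.
The greedy cost-per-new-target heuristic would pick V, F, and Y for 23, but a cheaper cover exists.
Choose F and Y: together they cover T4, T2, T5, T7, T1 — every target.
Total install cost: 8 + 11 = 19.
No cover costs less than 19.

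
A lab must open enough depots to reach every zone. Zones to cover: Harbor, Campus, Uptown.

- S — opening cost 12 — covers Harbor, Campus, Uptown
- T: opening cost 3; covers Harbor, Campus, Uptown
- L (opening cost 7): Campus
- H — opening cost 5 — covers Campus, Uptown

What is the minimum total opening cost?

T alone covers Harbor, Campus, Uptown — every zone.
Total opening cost: 3.
No cover costs less than 3.

3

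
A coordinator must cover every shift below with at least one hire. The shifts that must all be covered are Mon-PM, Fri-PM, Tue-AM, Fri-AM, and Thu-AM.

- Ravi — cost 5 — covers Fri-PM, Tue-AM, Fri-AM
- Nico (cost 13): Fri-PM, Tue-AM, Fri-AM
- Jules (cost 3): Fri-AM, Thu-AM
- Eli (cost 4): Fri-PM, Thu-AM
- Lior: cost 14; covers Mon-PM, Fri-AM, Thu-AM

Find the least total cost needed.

19

The greedy cost-per-new-shift heuristic would pick Jules, Ravi, and Lior for 22, but a cheaper cover exists.
Choose Ravi and Lior: together they cover Mon-PM, Fri-PM, Tue-AM, Fri-AM, Thu-AM — every shift.
Total cost: 5 + 14 = 19.
No cover costs less than 19.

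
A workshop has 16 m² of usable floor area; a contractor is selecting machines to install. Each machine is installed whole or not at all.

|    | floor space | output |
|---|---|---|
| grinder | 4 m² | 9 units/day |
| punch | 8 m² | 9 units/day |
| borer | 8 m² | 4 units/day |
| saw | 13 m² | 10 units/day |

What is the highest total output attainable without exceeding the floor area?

This is an integer program with binary decision variables.
Take grinder and punch: floor space 4 + 8 = 12 ≤ 16, output 9 + 9 = 18.
No other feasible combination does better.

18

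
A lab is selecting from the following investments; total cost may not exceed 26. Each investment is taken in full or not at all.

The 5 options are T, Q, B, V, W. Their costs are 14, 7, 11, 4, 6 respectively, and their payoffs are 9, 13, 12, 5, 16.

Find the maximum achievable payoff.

41

Allowing fractional choices, the relaxed optimum would be about 43.8, but investments are indivisible.
Q + V + W: cost 7 + 4 + 6 = 17 ≤ 26, payoff 13 + 5 + 16 = 34.
Q + B + W: cost 7 + 11 + 6 = 24 ≤ 26, payoff 13 + 12 + 16 = 41.
Best is Q, B, and W with total payoff 41.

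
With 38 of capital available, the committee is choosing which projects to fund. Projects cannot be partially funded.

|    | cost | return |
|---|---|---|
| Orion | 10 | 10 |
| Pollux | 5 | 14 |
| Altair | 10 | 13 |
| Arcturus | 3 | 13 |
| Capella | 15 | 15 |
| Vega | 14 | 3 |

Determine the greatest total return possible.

55

Orion + Pollux + Arcturus + Capella: cost 10 + 5 + 3 + 15 = 33 ≤ 38, return 10 + 14 + 13 + 15 = 52.
Pollux + Altair + Arcturus + Capella: cost 5 + 10 + 3 + 15 = 33 ≤ 38, return 14 + 13 + 13 + 15 = 55.
Orion + Altair + Arcturus + Capella: cost 10 + 10 + 3 + 15 = 38 ≤ 38, return 10 + 13 + 13 + 15 = 51.
Best is Pollux, Altair, Arcturus, and Capella with total return 55.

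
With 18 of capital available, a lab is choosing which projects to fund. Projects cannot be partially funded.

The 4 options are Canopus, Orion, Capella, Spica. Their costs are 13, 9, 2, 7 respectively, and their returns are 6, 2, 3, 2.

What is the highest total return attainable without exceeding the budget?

Allowing fractional choices, the relaxed optimum would be about 9.9, but projects are indivisible.
Orion + Capella + Spica: cost 9 + 2 + 7 = 18 ≤ 18, return 2 + 3 + 2 = 7.
Canopus + Capella: cost 13 + 2 = 15 ≤ 18, return 6 + 3 = 9.
Canopus: cost 13 ≤ 18, return 6.
Best is Canopus and Capella with total return 9.

9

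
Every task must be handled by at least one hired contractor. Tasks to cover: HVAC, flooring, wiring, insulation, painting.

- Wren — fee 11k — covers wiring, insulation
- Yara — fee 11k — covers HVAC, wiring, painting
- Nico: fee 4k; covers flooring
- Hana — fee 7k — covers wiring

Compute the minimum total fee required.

Choose Wren, Yara, and Nico: together they cover HVAC, flooring, wiring, insulation, painting — every task.
Total fee: 11 + 11 + 4 = 26.

26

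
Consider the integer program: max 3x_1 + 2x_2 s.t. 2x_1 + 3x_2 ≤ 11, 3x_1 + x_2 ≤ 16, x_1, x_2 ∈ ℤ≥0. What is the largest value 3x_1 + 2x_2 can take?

The continuous relaxation peaks at (5.29, 0.143) with value 16.14; rounding to a feasible lattice point costs some objective.
(x_1,x_2)=(5,0): 2·5+3·0=10≤11, 3·5+1·0=15≤16, objective 15.
(x_1,x_2)=(4,1): 2·4+3·1=11≤11, 3·4+1·1=13≤16, objective 14.
(x_1,x_2)=(4,0): 2·4+3·0=8≤11, 3·4+1·0=12≤16, objective 12.
Maximum is 15 at (x_1,x_2)=(5,0).

15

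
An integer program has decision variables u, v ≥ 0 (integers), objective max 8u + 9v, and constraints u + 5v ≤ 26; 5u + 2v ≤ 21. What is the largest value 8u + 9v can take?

53

(u,v)=(1,5): 1·1+5·5=26≤26, 5·1+2·5=15≤21, objective 53.
(u,v)=(2,4): 1·2+5·4=22≤26, 5·2+2·4=18≤21, objective 52.
Maximum is 53 at (u,v)=(1,5).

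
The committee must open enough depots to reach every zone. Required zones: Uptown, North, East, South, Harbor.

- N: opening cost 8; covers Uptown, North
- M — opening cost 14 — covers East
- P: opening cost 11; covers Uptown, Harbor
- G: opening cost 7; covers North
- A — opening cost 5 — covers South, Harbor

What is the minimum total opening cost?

This is an integer covering problem.
Choose N, M, and A: together they cover Uptown, North, East, South, Harbor — every zone.
Total opening cost: 8 + 14 + 5 = 27.
No cover costs less than 27.

27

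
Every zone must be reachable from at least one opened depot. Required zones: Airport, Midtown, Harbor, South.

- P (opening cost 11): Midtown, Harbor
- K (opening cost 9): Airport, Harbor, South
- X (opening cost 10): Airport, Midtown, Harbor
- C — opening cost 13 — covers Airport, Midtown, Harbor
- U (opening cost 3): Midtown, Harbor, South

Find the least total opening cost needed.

Choose K and U: together they cover Airport, Midtown, Harbor, South — every zone.
Total opening cost: 9 + 3 = 12.
No cover costs less than 12.

12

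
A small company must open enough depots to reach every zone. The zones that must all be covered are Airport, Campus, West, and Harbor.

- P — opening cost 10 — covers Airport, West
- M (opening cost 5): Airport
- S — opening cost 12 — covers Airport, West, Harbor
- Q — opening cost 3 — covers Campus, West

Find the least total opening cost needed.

15

The greedy cost-per-new-zone heuristic would pick Q, M, and S for 20, but a cheaper cover exists.
Choose S and Q: together they cover Airport, Campus, West, Harbor — every zone.
Total opening cost: 12 + 3 = 15.
No cover costs less than 15.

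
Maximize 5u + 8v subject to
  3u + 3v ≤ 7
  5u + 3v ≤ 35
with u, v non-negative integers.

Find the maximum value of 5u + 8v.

(u,v)=(0,2) is feasible, giving 16.
(u,v)=(1,1) is feasible, giving 13.
(u,v)=(0,1) is feasible, giving 8.
No feasible integer point exceeds 16.

16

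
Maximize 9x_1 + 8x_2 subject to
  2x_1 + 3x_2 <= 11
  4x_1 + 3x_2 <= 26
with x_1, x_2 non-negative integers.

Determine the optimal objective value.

Relaxing integrality, the LP optimum is 49.50 at (x_1,x_2) = (5.5, 0), which is not an integer point.
(x_1,x_2)=(5,0) is feasible, giving 45.
(x_1,x_2)=(4,1) is feasible, giving 44.
Maximum is 45 at (x_1,x_2)=(5,0).

45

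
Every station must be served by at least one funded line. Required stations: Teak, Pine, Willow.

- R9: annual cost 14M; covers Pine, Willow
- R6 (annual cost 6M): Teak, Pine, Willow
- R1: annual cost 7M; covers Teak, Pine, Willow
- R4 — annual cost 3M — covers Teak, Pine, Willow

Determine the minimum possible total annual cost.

3

This is an integer covering problem.
R4 alone covers Teak, Pine, Willow — every station.
Total annual cost: 3.
No cover costs less than 3.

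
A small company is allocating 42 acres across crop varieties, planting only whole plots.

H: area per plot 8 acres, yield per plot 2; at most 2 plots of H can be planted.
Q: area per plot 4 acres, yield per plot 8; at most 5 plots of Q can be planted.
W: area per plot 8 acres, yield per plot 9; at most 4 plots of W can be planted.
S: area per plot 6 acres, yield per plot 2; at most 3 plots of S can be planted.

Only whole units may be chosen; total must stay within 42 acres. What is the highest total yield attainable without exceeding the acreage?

60

4×Q and 3×W: area 40 ≤ 42, yield 4·8 + 3·9 = 59.
5×Q, 2×W, and 1×S: area 42 ≤ 42, yield 5·8 + 2·9 + 1·2 = 60.
Best is 60.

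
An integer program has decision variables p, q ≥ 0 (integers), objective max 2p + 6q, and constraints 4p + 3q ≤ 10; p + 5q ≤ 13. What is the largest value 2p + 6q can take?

(p,q)=(1,2) is feasible, giving 14.
(p,q)=(0,2) is feasible, giving 12.
(p,q)=(1,1) is feasible, giving 8.
No feasible integer point exceeds 14.

14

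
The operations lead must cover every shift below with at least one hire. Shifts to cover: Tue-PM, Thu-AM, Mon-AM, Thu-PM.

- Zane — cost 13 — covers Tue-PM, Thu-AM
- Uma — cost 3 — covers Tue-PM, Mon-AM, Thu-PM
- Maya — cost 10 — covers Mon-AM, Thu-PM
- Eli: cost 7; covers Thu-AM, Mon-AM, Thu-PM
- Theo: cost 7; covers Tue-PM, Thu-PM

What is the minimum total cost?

Choose Uma and Eli: together they cover Tue-PM, Thu-AM, Mon-AM, Thu-PM — every shift.
Total cost: 3 + 7 = 10.

10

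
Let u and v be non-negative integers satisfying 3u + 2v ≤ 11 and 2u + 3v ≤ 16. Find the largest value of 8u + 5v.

(u,v)=(3,1): 3·3+2·1=11≤11, 2·3+3·1=9≤16, objective 29.
(u,v)=(2,2): 3·2+2·2=10≤11, 2·2+3·2=10≤16, objective 26.
The best lattice point is (3,1), giving 29.

29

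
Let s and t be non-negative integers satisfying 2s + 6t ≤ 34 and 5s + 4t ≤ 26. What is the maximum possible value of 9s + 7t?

46

(s,t)=(2,4) is feasible, giving 46.
(s,t)=(5,0) is feasible, giving 45.
(s,t)=(1,5) is feasible, giving 44.
No feasible integer point exceeds 46.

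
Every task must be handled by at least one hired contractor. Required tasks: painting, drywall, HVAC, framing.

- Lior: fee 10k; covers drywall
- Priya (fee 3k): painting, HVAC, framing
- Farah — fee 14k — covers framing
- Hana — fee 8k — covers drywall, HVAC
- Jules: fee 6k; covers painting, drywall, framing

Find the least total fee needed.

Choose Priya and Jules: together they cover painting, drywall, HVAC, framing — every task.
Total fee: 3 + 6 = 9.
No cover costs less than 9.

9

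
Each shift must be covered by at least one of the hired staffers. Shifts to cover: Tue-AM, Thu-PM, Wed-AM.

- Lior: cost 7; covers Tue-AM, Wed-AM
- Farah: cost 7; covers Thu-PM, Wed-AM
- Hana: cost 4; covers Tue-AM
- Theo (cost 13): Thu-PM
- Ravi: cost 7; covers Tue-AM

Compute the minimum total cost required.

11

This is a weighted set-cover instance.
Choose Farah and Hana: together they cover Tue-AM, Thu-PM, Wed-AM — every shift.
Total cost: 7 + 4 = 11.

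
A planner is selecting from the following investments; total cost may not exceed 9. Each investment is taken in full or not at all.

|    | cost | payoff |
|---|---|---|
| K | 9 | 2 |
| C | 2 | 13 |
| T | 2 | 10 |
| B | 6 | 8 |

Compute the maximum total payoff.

Allowing fractional choices, the relaxed optimum would be about 29.7, but investments are indivisible.
C + T: cost 2 + 2 = 4 ≤ 9, payoff 13 + 10 = 23.
C + B: cost 2 + 6 = 8 ≤ 9, payoff 13 + 8 = 21.
T + B: cost 2 + 6 = 8 ≤ 9, payoff 10 + 8 = 18.
Best is C and T with total payoff 23.

23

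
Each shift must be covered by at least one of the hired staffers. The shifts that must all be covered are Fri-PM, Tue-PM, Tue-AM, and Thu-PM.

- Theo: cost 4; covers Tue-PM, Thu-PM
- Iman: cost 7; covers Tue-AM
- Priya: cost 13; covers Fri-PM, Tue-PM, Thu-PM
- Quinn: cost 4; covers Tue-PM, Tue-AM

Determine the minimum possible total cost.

The greedy cost-per-new-shift heuristic would pick Theo, Quinn, and Priya for 21, but a cheaper cover exists.
Choose Priya and Quinn: together they cover Fri-PM, Tue-PM, Tue-AM, Thu-PM — every shift.
Total cost: 13 + 4 = 17.
No cover costs less than 17.

17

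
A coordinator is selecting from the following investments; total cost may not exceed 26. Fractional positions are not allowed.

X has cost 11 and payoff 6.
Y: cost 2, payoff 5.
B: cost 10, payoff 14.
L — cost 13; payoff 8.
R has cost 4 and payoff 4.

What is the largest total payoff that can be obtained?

27

Take Y, B, and L: cost 2 + 10 + 13 = 25 ≤ 26, payoff 5 + 14 + 8 = 27.
No other feasible combination does better.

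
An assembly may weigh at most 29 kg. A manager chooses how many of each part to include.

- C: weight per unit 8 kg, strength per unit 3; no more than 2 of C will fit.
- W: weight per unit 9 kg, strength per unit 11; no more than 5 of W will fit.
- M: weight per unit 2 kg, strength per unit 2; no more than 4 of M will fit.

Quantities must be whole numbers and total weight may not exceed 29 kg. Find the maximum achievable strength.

35

This is a bounded integer knapsack.
W has the best ratio (11/9); taking only W gives at most 3×11 = 33 (stopped by the weight limit).
Mixing does better — 3×W and 1×M: weight 29 ≤ 29, strength 3·11 + 1·2 = 35.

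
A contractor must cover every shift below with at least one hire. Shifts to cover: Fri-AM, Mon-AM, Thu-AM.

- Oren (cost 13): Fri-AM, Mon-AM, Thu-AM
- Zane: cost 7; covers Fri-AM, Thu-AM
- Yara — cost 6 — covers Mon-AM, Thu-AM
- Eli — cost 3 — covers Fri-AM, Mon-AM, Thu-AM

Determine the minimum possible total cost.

Eli alone covers Fri-AM, Mon-AM, Thu-AM — every shift.
Total cost: 3.
No cover costs less than 3.

3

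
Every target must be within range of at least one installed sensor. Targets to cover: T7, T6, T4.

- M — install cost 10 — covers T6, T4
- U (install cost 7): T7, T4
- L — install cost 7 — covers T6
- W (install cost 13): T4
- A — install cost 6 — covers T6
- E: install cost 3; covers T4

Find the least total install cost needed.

13

Choose U and A: together they cover T7, T6, T4 — every target.
Total install cost: 7 + 6 = 13.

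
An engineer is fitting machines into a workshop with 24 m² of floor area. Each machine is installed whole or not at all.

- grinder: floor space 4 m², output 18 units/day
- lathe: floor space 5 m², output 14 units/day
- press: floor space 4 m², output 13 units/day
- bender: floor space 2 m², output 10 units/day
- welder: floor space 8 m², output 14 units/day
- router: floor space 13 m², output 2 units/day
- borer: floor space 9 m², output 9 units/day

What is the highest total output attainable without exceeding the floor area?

69

Take grinder, lathe, press, bender, and welder: floor space 4 + 5 + 4 + 2 + 8 = 23 ≤ 24, output 18 + 14 + 13 + 10 + 14 = 69.
No other feasible combination does better.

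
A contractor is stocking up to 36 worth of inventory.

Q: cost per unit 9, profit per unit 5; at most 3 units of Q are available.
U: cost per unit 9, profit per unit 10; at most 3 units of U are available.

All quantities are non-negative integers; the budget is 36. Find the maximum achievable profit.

This is a bounded integer knapsack.
Take 1×Q and 3×U: cost 36 ≤ 36, profit 1·5 + 3·10 = 35.
U has the best ratio (10/9) and is taken to its limit of 3; remaining capacity is filled optimally with the others.

35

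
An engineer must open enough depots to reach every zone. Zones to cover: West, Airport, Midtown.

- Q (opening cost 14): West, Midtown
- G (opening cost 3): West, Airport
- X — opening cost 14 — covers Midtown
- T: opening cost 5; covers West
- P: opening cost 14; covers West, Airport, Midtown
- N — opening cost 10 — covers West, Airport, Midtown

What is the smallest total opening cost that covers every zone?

10

This is a weighted set-cover instance.
The greedy cost-per-new-zone heuristic would pick G and N for 13, but a cheaper cover exists.
N alone covers West, Airport, Midtown — every zone.
Total opening cost: 10.
No cover costs less than 10.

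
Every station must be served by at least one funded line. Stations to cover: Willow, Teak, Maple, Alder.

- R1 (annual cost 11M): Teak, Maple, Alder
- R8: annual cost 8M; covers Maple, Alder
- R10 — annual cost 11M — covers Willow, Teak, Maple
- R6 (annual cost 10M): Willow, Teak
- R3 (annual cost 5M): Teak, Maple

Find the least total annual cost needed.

The greedy cost-per-new-station heuristic would pick R3, R8, and R6 for 23, but a cheaper cover exists.
Choose R8 and R6: together they cover Willow, Teak, Maple, Alder — every station.
Total annual cost: 8 + 10 = 18.
No cover costs less than 18.

18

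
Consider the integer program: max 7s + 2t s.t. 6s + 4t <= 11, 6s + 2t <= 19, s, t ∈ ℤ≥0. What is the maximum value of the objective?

9

(s,t)=(1,1) is feasible, giving 9.
(s,t)=(1,0) is feasible, giving 7.
(s,t)=(0,2) is feasible, giving 4.
(s,t)=(0,1) is feasible, giving 2.
No feasible integer point exceeds 9.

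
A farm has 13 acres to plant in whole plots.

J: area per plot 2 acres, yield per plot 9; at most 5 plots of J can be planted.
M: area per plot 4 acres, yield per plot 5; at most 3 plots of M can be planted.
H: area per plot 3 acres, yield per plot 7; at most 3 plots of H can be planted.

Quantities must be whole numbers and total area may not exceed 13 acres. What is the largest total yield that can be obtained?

This is a bounded integer knapsack.
5×J and 1×H: area 13 ≤ 13, yield 5·9 + 1·7 = 52.
5×J: area 10 ≤ 13, yield 5·9 = 45.
Best is 52.

52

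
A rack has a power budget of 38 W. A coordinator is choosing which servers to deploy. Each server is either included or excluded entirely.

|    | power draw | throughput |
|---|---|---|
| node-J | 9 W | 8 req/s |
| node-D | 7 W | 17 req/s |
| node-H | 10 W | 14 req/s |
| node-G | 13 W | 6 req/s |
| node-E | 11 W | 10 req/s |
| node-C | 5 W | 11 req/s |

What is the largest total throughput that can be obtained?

52

node-J + node-D + node-H + node-E: power draw 9 + 7 + 10 + 11 = 37 ≤ 38, throughput 8 + 17 + 14 + 10 = 49.
node-D + node-H + node-E + node-C: power draw 7 + 10 + 11 + 5 = 33 ≤ 38, throughput 17 + 14 + 10 + 11 = 52.
node-J + node-D + node-H + node-C: power draw 9 + 7 + 10 + 5 = 31 ≤ 38, throughput 8 + 17 + 14 + 11 = 50.
Best is node-D, node-H, node-E, and node-C with total throughput 52.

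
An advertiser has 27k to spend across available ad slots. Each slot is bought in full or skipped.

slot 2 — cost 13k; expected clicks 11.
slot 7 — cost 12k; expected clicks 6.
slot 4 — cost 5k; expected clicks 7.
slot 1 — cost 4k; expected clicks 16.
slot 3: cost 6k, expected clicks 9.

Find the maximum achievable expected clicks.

Allowing fractional choices, the relaxed optimum would be about 42.2, but ad slots are indivisible.
slot 2 + slot 1 + slot 3: cost 13 + 4 + 6 = 23 ≤ 27, expected clicks 11 + 16 + 9 = 36.
slot 7 + slot 4 + slot 1 + slot 3: cost 12 + 5 + 4 + 6 = 27 ≤ 27, expected clicks 6 + 7 + 16 + 9 = 38.
slot 2 + slot 4 + slot 1: cost 13 + 5 + 4 = 22 ≤ 27, expected clicks 11 + 7 + 16 = 34.
Best is slot 7, slot 4, slot 1, and slot 3 with total expected clicks 38.

38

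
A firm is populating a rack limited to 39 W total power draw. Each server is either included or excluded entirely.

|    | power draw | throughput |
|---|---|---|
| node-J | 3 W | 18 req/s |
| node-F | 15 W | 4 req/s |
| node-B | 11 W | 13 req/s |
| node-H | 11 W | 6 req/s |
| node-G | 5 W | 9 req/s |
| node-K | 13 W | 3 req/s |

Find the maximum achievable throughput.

46

node-J + node-B + node-H + node-G: power draw 3 + 11 + 11 + 5 = 30 ≤ 39, throughput 18 + 13 + 6 + 9 = 46.
node-J + node-F + node-B + node-G: power draw 3 + 15 + 11 + 5 = 34 ≤ 39, throughput 18 + 4 + 13 + 9 = 44.
node-J + node-B + node-G + node-K: power draw 3 + 11 + 5 + 13 = 32 ≤ 39, throughput 18 + 13 + 9 + 3 = 43.
Best is node-J, node-B, node-H, and node-G with total throughput 46.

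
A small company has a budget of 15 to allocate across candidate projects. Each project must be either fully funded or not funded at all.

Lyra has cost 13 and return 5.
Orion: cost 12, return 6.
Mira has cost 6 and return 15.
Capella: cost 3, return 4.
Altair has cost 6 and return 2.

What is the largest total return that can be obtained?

Mira + Capella + Altair: cost 6 + 3 + 6 = 15 ≤ 15, return 15 + 4 + 2 = 21.
Mira + Capella: cost 6 + 3 = 9 ≤ 15, return 15 + 4 = 19.
Best is Mira, Capella, and Altair with total return 21.

21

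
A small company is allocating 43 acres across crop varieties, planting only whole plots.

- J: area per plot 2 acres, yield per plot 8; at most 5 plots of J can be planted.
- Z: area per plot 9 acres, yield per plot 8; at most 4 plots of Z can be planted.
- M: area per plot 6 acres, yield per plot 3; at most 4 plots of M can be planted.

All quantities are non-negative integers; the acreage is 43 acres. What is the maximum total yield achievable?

J has the best ratio (8/2); taking only J gives at most 5×8 = 40 (stopped by the supply cap of 5).
Mixing does better — 5×J, 3×Z, and 1×M: area 43 ≤ 43, yield 5·8 + 3·8 + 1·3 = 67.

67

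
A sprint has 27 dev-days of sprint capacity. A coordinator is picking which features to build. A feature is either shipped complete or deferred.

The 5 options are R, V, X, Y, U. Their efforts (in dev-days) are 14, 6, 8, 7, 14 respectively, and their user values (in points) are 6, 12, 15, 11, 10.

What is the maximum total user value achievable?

38

Allowing fractional choices, the relaxed optimum would be about 42.3, but features are indivisible.
V + X + Y: effort 6 + 8 + 7 = 21 ≤ 27, user value 12 + 15 + 11 = 38.
R + V + Y: effort 14 + 6 + 7 = 27 ≤ 27, user value 6 + 12 + 11 = 29.
V + Y + U: effort 6 + 7 + 14 = 27 ≤ 27, user value 12 + 11 + 10 = 33.
Best is V, X, and Y with total user value 38.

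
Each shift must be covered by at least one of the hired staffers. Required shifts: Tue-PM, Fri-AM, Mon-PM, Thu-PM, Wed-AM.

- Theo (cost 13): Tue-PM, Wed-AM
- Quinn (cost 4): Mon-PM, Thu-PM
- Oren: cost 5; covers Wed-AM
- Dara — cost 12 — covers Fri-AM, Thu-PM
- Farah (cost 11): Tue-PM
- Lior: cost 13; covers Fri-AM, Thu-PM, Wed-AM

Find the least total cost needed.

28

Choose Quinn, Farah, and Lior: together they cover Tue-PM, Fri-AM, Mon-PM, Thu-PM, Wed-AM — every shift.
Total cost: 4 + 11 + 13 = 28.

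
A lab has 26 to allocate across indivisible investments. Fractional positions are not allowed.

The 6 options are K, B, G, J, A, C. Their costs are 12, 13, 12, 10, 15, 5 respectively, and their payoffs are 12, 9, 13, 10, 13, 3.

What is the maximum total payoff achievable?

Allowing fractional choices, the relaxed optimum would be about 27.0, but investments are indivisible.
G + J: cost 12 + 10 = 22 ≤ 26, payoff 13 + 10 = 23.
J + A: cost 10 + 15 = 25 ≤ 26, payoff 10 + 13 = 23.
K + G: cost 12 + 12 = 24 ≤ 26, payoff 12 + 13 = 25.
Best is K and G with total payoff 25.

25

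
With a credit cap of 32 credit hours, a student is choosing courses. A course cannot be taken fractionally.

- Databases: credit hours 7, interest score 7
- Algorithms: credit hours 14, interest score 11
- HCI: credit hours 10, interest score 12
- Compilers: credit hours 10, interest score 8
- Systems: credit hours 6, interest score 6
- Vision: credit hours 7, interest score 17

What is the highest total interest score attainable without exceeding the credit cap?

42

Treat it as a binary knapsack problem.
Allowing fractional choices, the relaxed optimum would be about 43.6, but courses are indivisible.
Databases + HCI + Systems + Vision: credit hours 7 + 10 + 6 + 7 = 30 ≤ 32, interest score 7 + 12 + 6 + 17 = 42.
Algorithms + HCI + Vision: credit hours 14 + 10 + 7 = 31 ≤ 32, interest score 11 + 12 + 17 = 40.
Best is Databases, HCI, Systems, and Vision with total interest score 42.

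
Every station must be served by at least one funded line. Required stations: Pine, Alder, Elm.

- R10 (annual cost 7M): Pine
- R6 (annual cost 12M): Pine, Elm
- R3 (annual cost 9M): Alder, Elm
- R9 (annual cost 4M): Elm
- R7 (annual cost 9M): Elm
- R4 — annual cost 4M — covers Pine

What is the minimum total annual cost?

The greedy cost-per-new-station heuristic would pick R9, R4, and R3 for 17, but a cheaper cover exists.
Choose R3 and R4: together they cover Pine, Alder, Elm — every station.
Total annual cost: 9 + 4 = 13.
No cover costs less than 13.

13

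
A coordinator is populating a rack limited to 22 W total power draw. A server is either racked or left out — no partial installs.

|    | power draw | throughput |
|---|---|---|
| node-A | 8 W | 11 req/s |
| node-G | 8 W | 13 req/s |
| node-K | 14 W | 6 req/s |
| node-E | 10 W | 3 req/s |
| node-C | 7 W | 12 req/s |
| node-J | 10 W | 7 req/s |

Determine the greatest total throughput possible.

node-A + node-C: power draw 8 + 7 = 15 ≤ 22, throughput 11 + 12 = 23.
node-G + node-C: power draw 8 + 7 = 15 ≤ 22, throughput 13 + 12 = 25.
node-A + node-G: power draw 8 + 8 = 16 ≤ 22, throughput 11 + 13 = 24.
Best is node-G and node-C with total throughput 25.

25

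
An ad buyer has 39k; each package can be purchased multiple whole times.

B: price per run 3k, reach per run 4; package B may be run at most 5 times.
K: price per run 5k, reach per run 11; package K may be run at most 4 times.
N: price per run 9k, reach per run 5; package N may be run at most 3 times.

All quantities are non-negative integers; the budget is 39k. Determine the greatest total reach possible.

Take 5×B and 4×K: price 35 ≤ 39, reach 5·4 + 4·11 = 64.
K has the best ratio (11/5) and is taken to its limit of 4; remaining capacity is filled optimally with the others.

64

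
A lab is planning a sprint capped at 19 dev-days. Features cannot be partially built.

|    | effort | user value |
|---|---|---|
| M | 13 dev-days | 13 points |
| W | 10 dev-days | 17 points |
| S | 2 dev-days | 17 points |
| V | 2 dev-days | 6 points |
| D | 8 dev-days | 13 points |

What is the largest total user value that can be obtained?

40

W + S + V: effort 10 + 2 + 2 = 14 ≤ 19, user value 17 + 17 + 6 = 40.
S + V + D: effort 2 + 2 + 8 = 12 ≤ 19, user value 17 + 6 + 13 = 36.
Best is W, S, and V with total user value 40.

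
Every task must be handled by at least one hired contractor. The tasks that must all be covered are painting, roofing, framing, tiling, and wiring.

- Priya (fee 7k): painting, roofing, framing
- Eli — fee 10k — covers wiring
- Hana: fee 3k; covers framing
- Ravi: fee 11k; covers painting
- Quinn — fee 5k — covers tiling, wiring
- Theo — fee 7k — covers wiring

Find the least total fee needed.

12

Choose Priya and Quinn: together they cover painting, roofing, framing, tiling, wiring — every task.
Total fee: 7 + 5 = 12.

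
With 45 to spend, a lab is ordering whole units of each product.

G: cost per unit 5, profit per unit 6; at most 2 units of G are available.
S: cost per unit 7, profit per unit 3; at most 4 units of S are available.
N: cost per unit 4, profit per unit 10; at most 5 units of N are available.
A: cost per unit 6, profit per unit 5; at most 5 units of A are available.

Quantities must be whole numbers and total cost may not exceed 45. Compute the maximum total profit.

72

N has the best ratio (10/4); taking only N gives at most 5×10 = 50 (stopped by the supply cap of 5).
Mixing does better — 2×G, 5×N, and 2×A: cost 42 ≤ 45, profit 2·6 + 5·10 + 2·5 = 72.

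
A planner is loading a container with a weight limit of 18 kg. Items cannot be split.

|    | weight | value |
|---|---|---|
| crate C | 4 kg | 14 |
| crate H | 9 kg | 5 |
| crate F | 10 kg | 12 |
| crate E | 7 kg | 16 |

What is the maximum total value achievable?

crate C + crate F: weight 4 + 10 = 14 ≤ 18, value 14 + 12 = 26.
crate F + crate E: weight 10 + 7 = 17 ≤ 18, value 12 + 16 = 28.
crate C + crate E: weight 4 + 7 = 11 ≤ 18, value 14 + 16 = 30.
Best is crate C and crate E with total value 30.

30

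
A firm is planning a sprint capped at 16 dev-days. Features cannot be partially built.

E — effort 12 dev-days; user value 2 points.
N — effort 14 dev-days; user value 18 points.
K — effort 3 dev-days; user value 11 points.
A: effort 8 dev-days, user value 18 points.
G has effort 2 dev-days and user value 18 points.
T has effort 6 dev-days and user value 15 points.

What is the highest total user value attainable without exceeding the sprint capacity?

This is an integer program with binary decision variables.
Take A, G, and T: effort 8 + 2 + 6 = 16 ≤ 16, user value 18 + 18 + 15 = 51.
No other feasible combination does better.

51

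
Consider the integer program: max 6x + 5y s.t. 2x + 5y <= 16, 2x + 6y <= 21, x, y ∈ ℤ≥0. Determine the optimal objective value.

48

(x,y)=(8,0): 2·8+5·0=16≤16, 2·8+6·0=16≤21, objective 48.
(x,y)=(7,0): 2·7+5·0=14≤16, 2·7+6·0=14≤21, objective 42.
Maximum is 48 at (x,y)=(8,0).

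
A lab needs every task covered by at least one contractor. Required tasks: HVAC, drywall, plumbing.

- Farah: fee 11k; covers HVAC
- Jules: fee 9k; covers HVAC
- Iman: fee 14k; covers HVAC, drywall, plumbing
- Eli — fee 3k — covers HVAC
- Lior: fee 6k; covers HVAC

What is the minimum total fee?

14

The greedy cost-per-new-task heuristic would pick Eli and Iman for 17, but a cheaper cover exists.
Iman alone covers HVAC, drywall, plumbing — every task.
Total fee: 14.
No cover costs less than 14.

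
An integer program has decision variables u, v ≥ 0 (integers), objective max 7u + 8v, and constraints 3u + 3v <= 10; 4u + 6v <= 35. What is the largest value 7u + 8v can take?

24

The continuous relaxation peaks at (0, 3.33) with value 26.67; rounding to a feasible lattice point costs some objective.
(u,v)=(0,3): 3·0+3·3=9≤10, 4·0+6·3=18≤35, objective 24.
(u,v)=(1,2): 3·1+3·2=9≤10, 4·1+6·2=16≤35, objective 23.
(u,v)=(0,2): 3·0+3·2=6≤10, 4·0+6·2=12≤35, objective 16.
No feasible integer point exceeds 24.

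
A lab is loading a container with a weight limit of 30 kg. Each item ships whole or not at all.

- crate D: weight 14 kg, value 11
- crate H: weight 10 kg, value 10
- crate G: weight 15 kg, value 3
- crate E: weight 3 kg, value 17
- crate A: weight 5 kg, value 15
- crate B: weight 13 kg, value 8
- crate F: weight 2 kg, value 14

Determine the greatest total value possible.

57

Treat it as a binary knapsack problem.
Take crate D, crate E, crate A, and crate F: weight 14 + 3 + 5 + 2 = 24 ≤ 30, value 11 + 17 + 15 + 14 = 57.
No other feasible combination does better.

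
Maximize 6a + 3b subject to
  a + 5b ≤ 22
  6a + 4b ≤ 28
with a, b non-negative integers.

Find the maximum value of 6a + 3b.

27

The continuous relaxation peaks at (4.67, 0) with value 28.00; rounding to a feasible lattice point costs some objective.
(a,b)=(4,1): 1·4+5·1=9≤22, 6·4+4·1=28≤28, objective 27.
(a,b)=(4,0): 1·4+5·0=4≤22, 6·4+4·0=24≤28, objective 24.
(a,b)=(3,2): 1·3+5·2=13≤22, 6·3+4·2=26≤28, objective 24.
(a,b)=(3,1): 1·3+5·1=8≤22, 6·3+4·1=22≤28, objective 21.
No feasible integer point exceeds 27.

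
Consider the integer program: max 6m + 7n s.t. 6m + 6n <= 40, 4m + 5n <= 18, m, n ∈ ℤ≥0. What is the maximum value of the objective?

The continuous relaxation peaks at (4.5, 0) with value 27.00; rounding to a feasible lattice point costs some objective.
(m,n)=(2,2) is feasible, giving 26.
(m,n)=(3,1) is feasible, giving 25.
(m,n)=(4,0) is feasible, giving 24.
No feasible integer point exceeds 26.

26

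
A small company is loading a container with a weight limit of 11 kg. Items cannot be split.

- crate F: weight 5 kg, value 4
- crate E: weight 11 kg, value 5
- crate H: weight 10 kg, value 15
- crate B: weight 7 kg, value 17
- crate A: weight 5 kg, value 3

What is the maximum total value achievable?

Treat it as a binary knapsack problem.
crate H: weight 10 ≤ 11, value 15.
crate B: weight 7 ≤ 11, value 17.
Best is crate B with total value 17.

17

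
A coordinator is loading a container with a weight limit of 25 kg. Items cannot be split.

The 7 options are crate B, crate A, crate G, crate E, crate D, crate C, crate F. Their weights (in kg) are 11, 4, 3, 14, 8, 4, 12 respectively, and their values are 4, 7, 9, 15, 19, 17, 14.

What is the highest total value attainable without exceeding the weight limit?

52

crate A + crate G + crate D + crate C: weight 4 + 3 + 8 + 4 = 19 ≤ 25, value 7 + 9 + 19 + 17 = 52.
crate D + crate C + crate F: weight 8 + 4 + 12 = 24 ≤ 25, value 19 + 17 + 14 = 50.
crate A + crate G + crate E + crate C: weight 4 + 3 + 14 + 4 = 25 ≤ 25, value 7 + 9 + 15 + 17 = 48.
Best is crate A, crate G, crate D, and crate C with total value 52.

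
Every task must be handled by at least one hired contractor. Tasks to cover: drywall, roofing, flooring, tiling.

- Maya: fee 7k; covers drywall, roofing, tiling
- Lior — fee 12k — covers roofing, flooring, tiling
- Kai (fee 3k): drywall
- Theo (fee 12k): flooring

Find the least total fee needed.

This is an integer covering problem.
The greedy cost-per-new-task heuristic would pick Maya and Lior for 19, but a cheaper cover exists.
Choose Lior and Kai: together they cover drywall, roofing, flooring, tiling — every task.
Total fee: 12 + 3 = 15.
No cover costs less than 15.

15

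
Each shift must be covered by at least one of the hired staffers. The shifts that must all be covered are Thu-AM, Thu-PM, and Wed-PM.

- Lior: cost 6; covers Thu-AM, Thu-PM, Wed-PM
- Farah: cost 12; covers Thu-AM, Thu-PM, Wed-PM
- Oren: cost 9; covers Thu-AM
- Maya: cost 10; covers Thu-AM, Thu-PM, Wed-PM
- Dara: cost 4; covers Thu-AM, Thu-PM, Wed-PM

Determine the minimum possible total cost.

4

Dara alone covers Thu-AM, Thu-PM, Wed-PM — every shift.
Total cost: 4.
No cover costs less than 4.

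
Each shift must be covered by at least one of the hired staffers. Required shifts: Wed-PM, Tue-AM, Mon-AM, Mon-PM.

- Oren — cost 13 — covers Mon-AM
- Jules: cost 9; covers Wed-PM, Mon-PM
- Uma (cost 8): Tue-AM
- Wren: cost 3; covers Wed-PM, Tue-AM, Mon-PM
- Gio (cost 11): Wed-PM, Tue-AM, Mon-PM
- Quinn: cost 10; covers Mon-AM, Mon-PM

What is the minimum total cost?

Choose Wren and Quinn: together they cover Wed-PM, Tue-AM, Mon-AM, Mon-PM — every shift.
Total cost: 3 + 10 = 13.
No cover costs less than 13.

13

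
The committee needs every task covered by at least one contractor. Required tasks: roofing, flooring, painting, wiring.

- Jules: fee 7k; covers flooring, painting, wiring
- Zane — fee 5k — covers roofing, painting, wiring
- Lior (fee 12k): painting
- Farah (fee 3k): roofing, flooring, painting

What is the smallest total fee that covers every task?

8

This is a weighted set-cover instance.
Choose Zane and Farah: together they cover roofing, flooring, painting, wiring — every task.
Total fee: 5 + 3 = 8.
No cover costs less than 8.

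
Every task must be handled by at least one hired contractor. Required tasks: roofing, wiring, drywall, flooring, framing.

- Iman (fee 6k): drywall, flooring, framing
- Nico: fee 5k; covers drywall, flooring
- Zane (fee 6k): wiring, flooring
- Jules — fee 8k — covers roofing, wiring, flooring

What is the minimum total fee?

Choose Iman and Jules: together they cover roofing, wiring, drywall, flooring, framing — every task.
Total fee: 6 + 8 = 14.
No cover costs less than 14.

14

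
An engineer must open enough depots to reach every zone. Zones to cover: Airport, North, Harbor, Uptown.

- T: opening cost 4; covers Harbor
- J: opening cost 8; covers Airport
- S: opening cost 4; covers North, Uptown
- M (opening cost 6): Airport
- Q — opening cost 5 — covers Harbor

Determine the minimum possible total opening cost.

Choose T, S, and M: together they cover Airport, North, Harbor, Uptown — every zone.
Total opening cost: 4 + 4 + 6 = 14.

14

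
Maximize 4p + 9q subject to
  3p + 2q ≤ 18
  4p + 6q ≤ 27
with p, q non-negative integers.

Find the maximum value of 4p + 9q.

(p,q)=(0,4) is feasible, giving 36.
(p,q)=(1,3) is feasible, giving 31.
(p,q)=(0,3) is feasible, giving 27.
Maximum is 36 at (p,q)=(0,4).

36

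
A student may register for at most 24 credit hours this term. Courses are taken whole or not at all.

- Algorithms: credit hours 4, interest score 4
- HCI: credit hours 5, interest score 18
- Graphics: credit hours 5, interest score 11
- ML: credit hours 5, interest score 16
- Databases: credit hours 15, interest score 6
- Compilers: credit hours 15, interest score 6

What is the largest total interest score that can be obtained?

49

Take Algorithms, HCI, Graphics, and ML: credit hours 4 + 5 + 5 + 5 = 19 ≤ 24, interest score 4 + 18 + 11 + 16 = 49.
No other feasible combination does better.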